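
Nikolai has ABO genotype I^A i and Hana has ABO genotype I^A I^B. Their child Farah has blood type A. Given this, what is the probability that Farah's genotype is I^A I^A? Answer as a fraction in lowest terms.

1/2

Cross I^A i × I^A I^B → 1/4 I^A I^A, 1/4 I^A I^B, 1/4 I^A i, 1/4 I^B i.
Type-A genotypes among offspring: I^A I^A (1/4), I^A i (1/4); total 1/2.
P(I^A I^A | type A) = (1/4) / (1/2) = 1/2.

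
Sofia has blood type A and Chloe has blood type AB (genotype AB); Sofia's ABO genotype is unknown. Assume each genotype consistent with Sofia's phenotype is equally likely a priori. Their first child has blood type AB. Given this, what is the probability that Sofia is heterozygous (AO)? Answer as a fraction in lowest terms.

1/3

Possible genotypes: Sofia ∈ {AA, AO}; Chloe ∈ {AB}.
Weight each parental genotype pair by prior × P(type-AB child):
  AA × AB: posterior weight 2/3.
  AO × AB: posterior weight 1/3.
Sum the posterior weight over pairs where Sofia is AO: 1/3.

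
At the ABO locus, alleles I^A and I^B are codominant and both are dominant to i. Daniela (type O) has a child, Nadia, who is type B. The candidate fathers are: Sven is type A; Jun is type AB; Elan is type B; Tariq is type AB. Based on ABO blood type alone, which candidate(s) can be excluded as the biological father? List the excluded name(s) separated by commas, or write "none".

A candidate is excluded only if no genotype consistent with his phenotype could produce a type B child with a type O mother.
Sven (type A): no genotype consistent with that phenotype can produce a type-B child with a type-O mother.

Sven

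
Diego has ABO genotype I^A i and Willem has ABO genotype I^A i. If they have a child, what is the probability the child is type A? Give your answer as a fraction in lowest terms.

ABO cross I^A i × I^A i → offspring phenotypes: 1/4 O, 3/4 A.
So P(type A) = 3/4.

3/4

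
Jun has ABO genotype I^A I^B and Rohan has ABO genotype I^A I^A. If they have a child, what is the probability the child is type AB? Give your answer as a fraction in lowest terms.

ABO cross I^A I^B × I^A I^A → offspring phenotypes: 1/2 A, 1/2 AB.
So P(type AB) = 1/2.

1/2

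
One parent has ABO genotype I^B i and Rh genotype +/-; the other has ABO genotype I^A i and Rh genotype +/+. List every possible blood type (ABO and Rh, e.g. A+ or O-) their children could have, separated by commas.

Gametes from I^B i × I^A i give offspring ABO genotypes I^A I^B, I^A i, I^B i, i i, i.e. phenotypes O, A, B, AB.
Rh cross +/- × +/+ → phenotypes Rh+.
Combining independently: O+, A+, B+, AB+.

O+, A+, B+, AB+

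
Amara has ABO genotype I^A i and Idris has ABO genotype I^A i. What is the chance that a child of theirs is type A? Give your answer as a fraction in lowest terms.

3/4

ABO cross I^A i × I^A i → offspring phenotypes: 1/4 O, 3/4 A.
So P(type A) = 3/4.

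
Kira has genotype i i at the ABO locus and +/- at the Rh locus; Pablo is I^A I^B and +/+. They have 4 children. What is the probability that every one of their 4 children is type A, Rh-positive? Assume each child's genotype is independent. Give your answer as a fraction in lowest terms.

ABO cross i i × I^A I^B → 1/2 A, 1/2 B.
Rh cross +/- × +/+ → 1 Rh+; so P(type A, Rh-positive) = 1/2 × 1 = 1/2 per child.
All 4 independent: (1/2)^4 = 1/16.

1/16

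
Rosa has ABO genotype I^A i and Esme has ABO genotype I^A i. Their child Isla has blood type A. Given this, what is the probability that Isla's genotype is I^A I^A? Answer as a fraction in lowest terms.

Cross I^A i × I^A i → 1/4 I^A I^A, 1/2 I^A i, 1/4 i i.
Type-A genotypes among offspring: I^A I^A (1/4), I^A i (1/2); total 3/4.
P(I^A I^A | type A) = (1/4) / (3/4) = 1/3.

1/3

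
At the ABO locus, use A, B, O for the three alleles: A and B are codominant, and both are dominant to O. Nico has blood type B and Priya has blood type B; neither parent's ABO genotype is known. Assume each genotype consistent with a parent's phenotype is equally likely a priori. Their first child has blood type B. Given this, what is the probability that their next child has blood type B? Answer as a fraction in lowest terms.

Possible genotypes: Nico ∈ {BB, BO}; Priya ∈ {BB, BO}.
Weight each parental genotype pair by prior × P(type-B child):
  BB × BB: posterior weight 4/15; P(next child type B) = 1.
  BB × BO: posterior weight 4/15; P(next child type B) = 1.
  BO × BB: posterior weight 4/15; P(next child type B) = 1.
  BO × BO: posterior weight 1/5; P(next child type B) = 3/4.
Weighted sum = 19/20.

19/20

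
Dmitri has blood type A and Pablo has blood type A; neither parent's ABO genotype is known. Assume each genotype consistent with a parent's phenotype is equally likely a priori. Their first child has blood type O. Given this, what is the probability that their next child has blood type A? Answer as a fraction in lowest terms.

Possible genotypes: Dmitri ∈ {I^A I^A, I^A i}; Pablo ∈ {I^A I^A, I^A i}.
Weight each parental genotype pair by prior × P(type-O child):
  I^A i × I^A i: posterior weight 1; P(next child type A) = 3/4.
Weighted sum = 3/4.

3/4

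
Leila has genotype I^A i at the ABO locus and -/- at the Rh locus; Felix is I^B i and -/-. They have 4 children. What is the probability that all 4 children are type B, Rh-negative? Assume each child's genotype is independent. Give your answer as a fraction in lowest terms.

1/256

ABO cross I^A i × I^B i → 1/4 O, 1/4 A, 1/4 B, 1/4 AB.
Rh cross -/- × -/- → 1 Rh-; so P(type B, Rh-negative) = 1/4 × 1 = 1/4 per child.
All 4 independent: (1/4)^4 = 1/256.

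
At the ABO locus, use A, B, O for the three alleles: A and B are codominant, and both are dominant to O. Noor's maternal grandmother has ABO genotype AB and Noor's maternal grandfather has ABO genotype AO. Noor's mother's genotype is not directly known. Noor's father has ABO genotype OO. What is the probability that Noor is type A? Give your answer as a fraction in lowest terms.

1/2

Noor's mother's ABO genotype from AB × AO: 1/4 AA, 1/4 AB, 1/4 AO, 1/4 BO.
Crossing each possibility with the father OO and summing P(type A): 1/4·1 + 1/4·1/2 + 1/4·1/2 + 1/4·0 = 1/2.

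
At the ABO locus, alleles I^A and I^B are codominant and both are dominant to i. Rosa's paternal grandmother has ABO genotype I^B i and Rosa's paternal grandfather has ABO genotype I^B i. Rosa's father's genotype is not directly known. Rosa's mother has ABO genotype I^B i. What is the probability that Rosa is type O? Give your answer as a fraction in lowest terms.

Rosa's father's ABO genotype from I^B i × I^B i: 1/4 I^B I^B, 1/2 I^B i, 1/4 i i.
Crossing each possibility with the mother I^B i and summing P(type O): 1/4·0 + 1/2·1/4 + 1/4·1/2 = 1/4.

1/4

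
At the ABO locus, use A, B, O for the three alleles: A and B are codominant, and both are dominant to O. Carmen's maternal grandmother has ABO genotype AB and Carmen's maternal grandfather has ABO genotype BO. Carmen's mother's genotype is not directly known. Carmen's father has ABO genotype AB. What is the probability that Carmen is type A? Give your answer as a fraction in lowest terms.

Carmen's mother's ABO genotype from AB × BO: 1/4 AB, 1/4 AO, 1/4 BB, 1/4 BO.
Crossing each possibility with the father AB and summing P(type A): 1/4·1/4 + 1/4·1/2 + 1/4·0 + 1/4·1/4 = 1/4.

1/4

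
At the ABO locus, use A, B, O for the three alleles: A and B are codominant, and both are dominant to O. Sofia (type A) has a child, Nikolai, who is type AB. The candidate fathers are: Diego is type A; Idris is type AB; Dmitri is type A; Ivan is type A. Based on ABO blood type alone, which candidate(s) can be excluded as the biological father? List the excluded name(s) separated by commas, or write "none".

A candidate is excluded only if no genotype consistent with his phenotype could produce a type AB child with a type A mother.
Diego (type A): no genotype consistent with that phenotype can produce a type-AB child with a type-A mother.
Dmitri (type A): no genotype consistent with that phenotype can produce a type-AB child with a type-A mother.
Ivan (type A): no genotype consistent with that phenotype can produce a type-AB child with a type-A mother.

Diego, Dmitri, Ivan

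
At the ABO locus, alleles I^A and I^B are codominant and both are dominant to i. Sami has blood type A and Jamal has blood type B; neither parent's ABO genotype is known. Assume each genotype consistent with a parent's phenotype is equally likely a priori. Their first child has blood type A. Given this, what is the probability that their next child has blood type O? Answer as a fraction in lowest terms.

1/12

Possible genotypes: Sami ∈ {I^A I^A, I^A i}; Jamal ∈ {I^B I^B, I^B i}.
Weight each parental genotype pair by prior × P(type-A child):
  I^A I^A × I^B i: posterior weight 2/3; P(next child type O) = 0.
  I^A i × I^B i: posterior weight 1/3; P(next child type O) = 1/4.
Weighted sum = 1/12.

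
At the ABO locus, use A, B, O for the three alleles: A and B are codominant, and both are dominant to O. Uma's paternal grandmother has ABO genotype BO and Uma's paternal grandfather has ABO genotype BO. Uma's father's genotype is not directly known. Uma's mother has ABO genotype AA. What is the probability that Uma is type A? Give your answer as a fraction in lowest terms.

1/2

Uma's father's ABO genotype from BO × BO: 1/4 BB, 1/2 BO, 1/4 OO.
Crossing each possibility with the mother AA and summing P(type A): 1/4·0 + 1/2·1/2 + 1/4·1 = 1/2.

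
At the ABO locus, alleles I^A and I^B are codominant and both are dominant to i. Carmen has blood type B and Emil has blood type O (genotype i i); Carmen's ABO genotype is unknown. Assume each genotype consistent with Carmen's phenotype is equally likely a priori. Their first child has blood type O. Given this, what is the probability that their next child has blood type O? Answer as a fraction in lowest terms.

1/2

Possible genotypes: Carmen ∈ {I^B I^B, I^B i}; Emil ∈ {i i}.
Weight each parental genotype pair by prior × P(type-O child):
  I^B i × i i: posterior weight 1; P(next child type O) = 1/2.
Weighted sum = 1/2.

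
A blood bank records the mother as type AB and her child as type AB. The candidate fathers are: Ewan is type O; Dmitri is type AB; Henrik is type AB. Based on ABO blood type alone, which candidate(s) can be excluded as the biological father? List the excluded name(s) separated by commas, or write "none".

A candidate is excluded only if no genotype consistent with his phenotype could produce a type AB child with a type AB mother.
Ewan (type O): no genotype consistent with that phenotype can produce a type-AB child with a type-AB mother.

Ewan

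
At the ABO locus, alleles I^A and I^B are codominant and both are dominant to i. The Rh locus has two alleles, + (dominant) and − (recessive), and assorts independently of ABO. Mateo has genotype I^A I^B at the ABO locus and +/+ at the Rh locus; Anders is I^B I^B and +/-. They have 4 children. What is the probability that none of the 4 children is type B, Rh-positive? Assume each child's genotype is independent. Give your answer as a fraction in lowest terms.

ABO cross I^A I^B × I^B I^B → 1/2 B, 1/2 AB.
Rh cross +/+ × +/- → 1 Rh+; so P(type B, Rh-positive) = 1/2 × 1 = 1/2 per child.
P(not type B, Rh-positive) = 1/2 for one child; (1/2)^4 = 1/16.

1/16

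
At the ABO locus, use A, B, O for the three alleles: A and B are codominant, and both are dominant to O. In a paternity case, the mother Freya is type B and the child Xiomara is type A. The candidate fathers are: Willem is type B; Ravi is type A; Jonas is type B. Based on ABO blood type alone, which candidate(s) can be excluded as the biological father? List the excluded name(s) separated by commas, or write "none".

A candidate is excluded only if no genotype consistent with his phenotype could produce a type A child with a type B mother.
Willem (type B): no genotype consistent with that phenotype can produce a type-A child with a type-B mother.
Jonas (type B): no genotype consistent with that phenotype can produce a type-A child with a type-B mother.

Willem, Jonas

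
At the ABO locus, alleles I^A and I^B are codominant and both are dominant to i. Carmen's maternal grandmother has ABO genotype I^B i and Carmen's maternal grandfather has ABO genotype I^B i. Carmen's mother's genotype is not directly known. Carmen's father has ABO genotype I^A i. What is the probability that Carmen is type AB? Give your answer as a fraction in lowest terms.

Carmen's mother's ABO genotype from I^B i × I^B i: 1/4 I^B I^B, 1/2 I^B i, 1/4 i i.
Crossing each possibility with the father I^A i and summing P(type AB): 1/4·1/2 + 1/2·1/4 + 1/4·0 = 1/4.

1/4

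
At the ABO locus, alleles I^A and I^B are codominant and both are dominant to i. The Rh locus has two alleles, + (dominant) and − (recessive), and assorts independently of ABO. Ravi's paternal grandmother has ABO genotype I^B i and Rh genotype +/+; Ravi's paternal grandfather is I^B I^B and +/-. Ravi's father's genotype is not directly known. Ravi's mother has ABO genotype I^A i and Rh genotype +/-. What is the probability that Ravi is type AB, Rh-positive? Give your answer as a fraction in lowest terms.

Ravi's father's ABO genotype from I^B i × I^B I^B: 1/2 I^B I^B, 1/2 I^B i.
Crossing each possibility with the mother I^A i and summing P(type AB): 1/2·1/2 + 1/2·1/4 = 3/8.
Similarly for Rh via the father's Rh distribution: P(Rh+) = 7/8.
Independent loci: 3/8 × 7/8 = 21/64.

21/64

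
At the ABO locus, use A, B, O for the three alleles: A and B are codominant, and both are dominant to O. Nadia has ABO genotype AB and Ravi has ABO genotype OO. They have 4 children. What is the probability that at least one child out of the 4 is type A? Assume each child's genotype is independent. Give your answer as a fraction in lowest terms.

15/16

ABO cross AB × OO → 1/2 A, 1/2 B.
So P(type A) = 1/2 per child.
P(none) = (1/2)^4 = 1/16; P(at least one) = 1 − 1/16 = 15/16.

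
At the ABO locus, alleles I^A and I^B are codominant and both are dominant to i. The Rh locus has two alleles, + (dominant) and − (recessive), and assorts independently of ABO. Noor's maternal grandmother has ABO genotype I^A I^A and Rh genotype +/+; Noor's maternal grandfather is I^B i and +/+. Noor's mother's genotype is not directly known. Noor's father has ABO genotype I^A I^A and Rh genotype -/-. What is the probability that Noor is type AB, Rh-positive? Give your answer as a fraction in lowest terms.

Noor's mother's ABO genotype from I^A I^A × I^B i: 1/2 I^A I^B, 1/2 I^A i.
Crossing each possibility with the father I^A I^A and summing P(type AB): 1/2·1/2 + 1/2·0 = 1/4.
Similarly for Rh via the mother's Rh distribution: P(Rh+) = 1.
Independent loci: 1/4 × 1 = 1/4.

1/4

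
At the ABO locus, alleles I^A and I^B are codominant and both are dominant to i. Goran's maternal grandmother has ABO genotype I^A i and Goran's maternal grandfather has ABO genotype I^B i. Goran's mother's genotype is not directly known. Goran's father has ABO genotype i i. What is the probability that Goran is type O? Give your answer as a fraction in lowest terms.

1/2

Goran's mother's ABO genotype from I^A i × I^B i: 1/4 I^A I^B, 1/4 I^A i, 1/4 I^B i, 1/4 i i.
Crossing each possibility with the father i i and summing P(type O): 1/4·0 + 1/4·1/2 + 1/4·1/2 + 1/4·1 = 1/2.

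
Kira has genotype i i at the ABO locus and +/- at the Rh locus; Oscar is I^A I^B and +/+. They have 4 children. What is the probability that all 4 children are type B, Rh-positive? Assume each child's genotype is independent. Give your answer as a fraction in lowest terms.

1/16

ABO cross i i × I^A I^B → 1/2 A, 1/2 B.
Rh cross +/- × +/+ → 1 Rh+; so P(type B, Rh-positive) = 1/2 × 1 = 1/2 per child.
All 4 independent: (1/2)^4 = 1/16.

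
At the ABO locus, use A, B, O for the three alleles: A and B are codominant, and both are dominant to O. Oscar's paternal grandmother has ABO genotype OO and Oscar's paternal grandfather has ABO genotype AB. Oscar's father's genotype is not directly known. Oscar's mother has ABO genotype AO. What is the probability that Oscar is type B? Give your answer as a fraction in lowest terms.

1/8

Oscar's father's ABO genotype from OO × AB: 1/2 AO, 1/2 BO.
Crossing each possibility with the mother AO and summing P(type B): 1/2·0 + 1/2·1/4 = 1/8.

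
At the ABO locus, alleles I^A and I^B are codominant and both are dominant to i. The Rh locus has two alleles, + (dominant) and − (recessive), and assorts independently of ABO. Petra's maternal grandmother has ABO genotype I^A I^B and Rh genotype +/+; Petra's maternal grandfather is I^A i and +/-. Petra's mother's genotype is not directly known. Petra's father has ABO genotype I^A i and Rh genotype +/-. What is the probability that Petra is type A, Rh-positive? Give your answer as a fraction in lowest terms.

35/64

Petra's mother's ABO genotype from I^A I^B × I^A i: 1/4 I^A I^A, 1/4 I^A I^B, 1/4 I^A i, 1/4 I^B i.
Crossing each possibility with the father I^A i and summing P(type A): 1/4·1 + 1/4·1/2 + 1/4·3/4 + 1/4·1/4 = 5/8.
Similarly for Rh via the mother's Rh distribution: P(Rh+) = 7/8.
Independent loci: 5/8 × 7/8 = 35/64.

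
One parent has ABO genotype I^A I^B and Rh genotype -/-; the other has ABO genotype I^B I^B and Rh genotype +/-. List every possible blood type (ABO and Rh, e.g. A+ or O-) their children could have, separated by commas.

Gametes from I^A I^B × I^B I^B give offspring ABO genotypes I^A I^B, I^B I^B, i.e. phenotypes B, AB.
Rh cross -/- × +/- → phenotypes Rh+, Rh-.
Combining independently: B+, B-, AB+, AB-.

B+, B-, AB+, AB-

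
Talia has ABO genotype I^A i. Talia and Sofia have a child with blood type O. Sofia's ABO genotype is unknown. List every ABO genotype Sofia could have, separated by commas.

For each candidate genotype of Sofia, check whether crossing it with I^A i can produce every observed child phenotype.
  I^A I^A → possible child types {A} ✗
  I^A I^B → possible child types {A, B, AB} ✗
  I^A i → possible child types {O, A} ✓
  I^B I^B → possible child types {B, AB} ✗
  I^B i → possible child types {O, A, B, AB} ✓
  i i → possible child types {O, A} ✓

I^A i, I^B i, i i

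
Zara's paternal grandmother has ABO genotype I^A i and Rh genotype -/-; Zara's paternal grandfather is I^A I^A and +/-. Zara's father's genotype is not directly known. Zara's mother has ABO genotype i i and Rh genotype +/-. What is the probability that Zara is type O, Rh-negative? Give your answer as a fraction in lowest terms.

3/32

Zara's father's ABO genotype from I^A i × I^A I^A: 1/2 I^A I^A, 1/2 I^A i.
Crossing each possibility with the mother i i and summing P(type O): 1/2·0 + 1/2·1/2 = 1/4.
Similarly for Rh via the father's Rh distribution: P(Rh-) = 3/8.
Independent loci: 1/4 × 3/8 = 3/32.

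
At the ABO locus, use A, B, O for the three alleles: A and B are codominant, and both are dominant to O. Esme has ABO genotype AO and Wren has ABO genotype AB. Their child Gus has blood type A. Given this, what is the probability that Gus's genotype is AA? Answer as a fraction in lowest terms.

Cross AO × AB → 1/4 AA, 1/4 AB, 1/4 AO, 1/4 BO.
Type-A genotypes among offspring: AA (1/4), AO (1/4); total 1/2.
P(AA | type A) = (1/4) / (1/2) = 1/2.

1/2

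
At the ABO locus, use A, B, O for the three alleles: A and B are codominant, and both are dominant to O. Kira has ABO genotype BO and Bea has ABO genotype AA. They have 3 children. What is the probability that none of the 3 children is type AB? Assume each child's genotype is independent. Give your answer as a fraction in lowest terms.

ABO cross BO × AA → 1/2 A, 1/2 AB.
So P(type AB) = 1/2 per child.
P(not type AB) = 1/2 for one child; (1/2)^3 = 1/8.

1/8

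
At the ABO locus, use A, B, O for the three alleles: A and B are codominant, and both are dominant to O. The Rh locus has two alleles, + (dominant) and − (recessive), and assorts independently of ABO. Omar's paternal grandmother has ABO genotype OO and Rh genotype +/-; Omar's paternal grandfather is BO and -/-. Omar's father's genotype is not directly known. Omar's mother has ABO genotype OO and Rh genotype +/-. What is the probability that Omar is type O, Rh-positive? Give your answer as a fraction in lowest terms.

Omar's father's ABO genotype from OO × BO: 1/2 BO, 1/2 OO.
Crossing each possibility with the mother OO and summing P(type O): 1/2·1/2 + 1/2·1 = 3/4.
Similarly for Rh via the father's Rh distribution: P(Rh+) = 5/8.
Independent loci: 3/4 × 5/8 = 15/32.

15/32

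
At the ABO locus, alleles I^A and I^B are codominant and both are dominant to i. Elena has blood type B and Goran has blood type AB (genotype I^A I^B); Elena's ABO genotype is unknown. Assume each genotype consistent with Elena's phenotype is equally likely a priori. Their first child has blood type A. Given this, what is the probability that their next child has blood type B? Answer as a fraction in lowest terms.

1/2

Possible genotypes: Elena ∈ {I^B I^B, I^B i}; Goran ∈ {I^A I^B}.
Weight each parental genotype pair by prior × P(type-A child):
  I^B i × I^A I^B: posterior weight 1; P(next child type B) = 1/2.
Weighted sum = 1/2.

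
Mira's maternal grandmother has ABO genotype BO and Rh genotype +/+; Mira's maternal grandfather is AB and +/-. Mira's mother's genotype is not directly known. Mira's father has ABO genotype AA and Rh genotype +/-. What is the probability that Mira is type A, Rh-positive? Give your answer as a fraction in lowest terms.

7/16

Mira's mother's ABO genotype from BO × AB: 1/4 AB, 1/4 AO, 1/4 BB, 1/4 BO.
Crossing each possibility with the father AA and summing P(type A): 1/4·1/2 + 1/4·1 + 1/4·0 + 1/4·1/2 = 1/2.
Similarly for Rh via the mother's Rh distribution: P(Rh+) = 7/8.
Independent loci: 1/2 × 7/8 = 7/16.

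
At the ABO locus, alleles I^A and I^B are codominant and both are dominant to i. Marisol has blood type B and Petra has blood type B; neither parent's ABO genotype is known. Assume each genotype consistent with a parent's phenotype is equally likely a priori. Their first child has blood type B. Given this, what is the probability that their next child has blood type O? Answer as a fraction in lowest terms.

Possible genotypes: Marisol ∈ {I^B I^B, I^B i}; Petra ∈ {I^B I^B, I^B i}.
Weight each parental genotype pair by prior × P(type-B child):
  I^B I^B × I^B I^B: posterior weight 4/15; P(next child type O) = 0.
  I^B I^B × I^B i: posterior weight 4/15; P(next child type O) = 0.
  I^B i × I^B I^B: posterior weight 4/15; P(next child type O) = 0.
  I^B i × I^B i: posterior weight 1/5; P(next child type O) = 1/4.
Weighted sum = 1/20.

1/20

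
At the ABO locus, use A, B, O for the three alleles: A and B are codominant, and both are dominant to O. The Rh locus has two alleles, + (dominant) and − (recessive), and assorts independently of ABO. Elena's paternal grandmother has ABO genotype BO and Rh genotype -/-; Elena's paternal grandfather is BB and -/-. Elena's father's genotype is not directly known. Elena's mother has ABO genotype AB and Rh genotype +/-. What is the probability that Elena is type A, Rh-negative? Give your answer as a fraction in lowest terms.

1/16

Elena's father's ABO genotype from BO × BB: 1/2 BB, 1/2 BO.
Crossing each possibility with the mother AB and summing P(type A): 1/2·0 + 1/2·1/4 = 1/8.
Similarly for Rh via the father's Rh distribution: P(Rh-) = 1/2.
Independent loci: 1/8 × 1/2 = 1/16.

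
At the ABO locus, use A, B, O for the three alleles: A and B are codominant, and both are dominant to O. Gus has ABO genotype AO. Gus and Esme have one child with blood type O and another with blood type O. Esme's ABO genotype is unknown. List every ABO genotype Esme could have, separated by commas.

For each candidate genotype of Esme, check whether crossing it with AO can produce every observed child phenotype.
  AA → possible child types {A} ✗
  AB → possible child types {A, B, AB} ✗
  AO → possible child types {O, A} ✓
  BB → possible child types {B, AB} ✗
  BO → possible child types {O, A, B, AB} ✓
  OO → possible child types {O, A} ✓

AO, BO, OO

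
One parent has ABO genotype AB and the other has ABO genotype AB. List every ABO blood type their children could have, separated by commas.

A, B, AB

Gametes from AB × AB give offspring ABO genotypes AA, AB, BB, i.e. phenotypes A, B, AB.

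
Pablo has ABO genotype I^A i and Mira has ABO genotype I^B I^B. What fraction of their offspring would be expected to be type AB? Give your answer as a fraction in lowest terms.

1/2

ABO cross I^A i × I^B I^B → offspring phenotypes: 1/2 B, 1/2 AB.
So P(type AB) = 1/2.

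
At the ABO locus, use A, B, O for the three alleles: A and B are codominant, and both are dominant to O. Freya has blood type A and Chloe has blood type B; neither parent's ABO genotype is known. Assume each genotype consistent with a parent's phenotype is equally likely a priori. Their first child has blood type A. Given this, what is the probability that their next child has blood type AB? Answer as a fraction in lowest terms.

5/12

Possible genotypes: Freya ∈ {AA, AO}; Chloe ∈ {BB, BO}.
Weight each parental genotype pair by prior × P(type-A child):
  AA × BO: posterior weight 2/3; P(next child type AB) = 1/2.
  AO × BO: posterior weight 1/3; P(next child type AB) = 1/4.
Weighted sum = 5/12.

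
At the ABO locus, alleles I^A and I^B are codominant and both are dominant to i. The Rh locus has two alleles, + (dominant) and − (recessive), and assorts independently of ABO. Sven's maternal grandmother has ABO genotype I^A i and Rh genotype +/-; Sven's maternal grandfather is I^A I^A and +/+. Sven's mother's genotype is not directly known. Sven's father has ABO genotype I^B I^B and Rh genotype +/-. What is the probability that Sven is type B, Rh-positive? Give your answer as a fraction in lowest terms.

Sven's mother's ABO genotype from I^A i × I^A I^A: 1/2 I^A I^A, 1/2 I^A i.
Crossing each possibility with the father I^B I^B and summing P(type B): 1/2·0 + 1/2·1/2 = 1/4.
Similarly for Rh via the mother's Rh distribution: P(Rh+) = 7/8.
Independent loci: 1/4 × 7/8 = 7/32.

7/32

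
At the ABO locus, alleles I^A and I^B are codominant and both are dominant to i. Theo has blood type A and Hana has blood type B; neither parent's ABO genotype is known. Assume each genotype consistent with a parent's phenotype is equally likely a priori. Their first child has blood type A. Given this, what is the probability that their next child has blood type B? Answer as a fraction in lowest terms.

Possible genotypes: Theo ∈ {I^A I^A, I^A i}; Hana ∈ {I^B I^B, I^B i}.
Weight each parental genotype pair by prior × P(type-A child):
  I^A I^A × I^B i: posterior weight 2/3; P(next child type B) = 0.
  I^A i × I^B i: posterior weight 1/3; P(next child type B) = 1/4.
Weighted sum = 1/12.

1/12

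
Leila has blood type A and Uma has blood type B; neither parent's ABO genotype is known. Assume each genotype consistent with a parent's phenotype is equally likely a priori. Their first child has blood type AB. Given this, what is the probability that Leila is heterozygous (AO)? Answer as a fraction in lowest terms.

Possible genotypes: Leila ∈ {AA, AO}; Uma ∈ {BB, BO}.
Weight each parental genotype pair by prior × P(type-AB child):
  AA × BB: posterior weight 4/9.
  AA × BO: posterior weight 2/9.
  AO × BB: posterior weight 2/9.
  AO × BO: posterior weight 1/9.
Sum the posterior weight over pairs where Leila is AO: 1/3.

1/3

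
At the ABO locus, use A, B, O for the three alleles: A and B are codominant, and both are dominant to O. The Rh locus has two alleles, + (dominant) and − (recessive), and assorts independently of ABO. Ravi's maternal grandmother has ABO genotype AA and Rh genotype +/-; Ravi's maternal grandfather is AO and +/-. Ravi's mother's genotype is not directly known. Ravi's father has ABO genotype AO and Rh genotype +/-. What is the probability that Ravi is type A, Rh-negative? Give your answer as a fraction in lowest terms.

7/32

Ravi's mother's ABO genotype from AA × AO: 1/2 AA, 1/2 AO.
Crossing each possibility with the father AO and summing P(type A): 1/2·1 + 1/2·3/4 = 7/8.
Similarly for Rh via the mother's Rh distribution: P(Rh-) = 1/4.
Independent loci: 7/8 × 1/4 = 7/32.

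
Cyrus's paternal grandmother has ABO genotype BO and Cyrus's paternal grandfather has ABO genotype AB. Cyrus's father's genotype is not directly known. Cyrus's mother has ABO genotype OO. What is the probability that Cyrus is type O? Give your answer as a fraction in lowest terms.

1/4

Cyrus's father's ABO genotype from BO × AB: 1/4 AB, 1/4 AO, 1/4 BB, 1/4 BO.
Crossing each possibility with the mother OO and summing P(type O): 1/4·0 + 1/4·1/2 + 1/4·0 + 1/4·1/2 = 1/4.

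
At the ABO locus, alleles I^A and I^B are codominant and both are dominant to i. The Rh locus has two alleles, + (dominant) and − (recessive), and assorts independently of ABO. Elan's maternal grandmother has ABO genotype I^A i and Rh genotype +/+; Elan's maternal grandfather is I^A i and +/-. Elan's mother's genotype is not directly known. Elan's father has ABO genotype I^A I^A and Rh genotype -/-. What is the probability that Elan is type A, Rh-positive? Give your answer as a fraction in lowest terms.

Elan's mother's ABO genotype from I^A i × I^A i: 1/4 I^A I^A, 1/2 I^A i, 1/4 i i.
Crossing each possibility with the father I^A I^A and summing P(type A): 1/4·1 + 1/2·1 + 1/4·1 = 1.
Similarly for Rh via the mother's Rh distribution: P(Rh+) = 3/4.
Independent loci: 1 × 3/4 = 3/4.

3/4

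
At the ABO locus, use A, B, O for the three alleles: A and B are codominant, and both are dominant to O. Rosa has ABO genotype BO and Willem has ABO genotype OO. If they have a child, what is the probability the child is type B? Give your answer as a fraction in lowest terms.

1/2

ABO cross BO × OO → offspring phenotypes: 1/2 O, 1/2 B.
So P(type B) = 1/2.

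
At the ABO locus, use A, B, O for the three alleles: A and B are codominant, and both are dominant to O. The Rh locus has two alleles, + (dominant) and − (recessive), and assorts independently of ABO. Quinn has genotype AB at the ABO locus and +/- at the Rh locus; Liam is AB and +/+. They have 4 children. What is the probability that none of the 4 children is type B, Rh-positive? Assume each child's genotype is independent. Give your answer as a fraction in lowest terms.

81/256

ABO cross AB × AB → 1/4 A, 1/4 B, 1/2 AB.
Rh cross +/- × +/+ → 1 Rh+; so P(type B, Rh-positive) = 1/4 × 1 = 1/4 per child.
P(not type B, Rh-positive) = 3/4 for one child; (3/4)^4 = 81/256.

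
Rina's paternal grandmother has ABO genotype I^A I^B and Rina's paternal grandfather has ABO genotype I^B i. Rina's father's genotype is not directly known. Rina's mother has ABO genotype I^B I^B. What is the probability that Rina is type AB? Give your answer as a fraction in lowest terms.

Rina's father's ABO genotype from I^A I^B × I^B i: 1/4 I^A I^B, 1/4 I^A i, 1/4 I^B I^B, 1/4 I^B i.
Crossing each possibility with the mother I^B I^B and summing P(type AB): 1/4·1/2 + 1/4·1/2 + 1/4·0 + 1/4·0 = 1/4.

1/4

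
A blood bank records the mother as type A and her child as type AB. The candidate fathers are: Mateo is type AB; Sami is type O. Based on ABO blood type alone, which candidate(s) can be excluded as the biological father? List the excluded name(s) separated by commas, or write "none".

A candidate is excluded only if no genotype consistent with his phenotype could produce a type AB child with a type A mother.
Sami (type O): no genotype consistent with that phenotype can produce a type-AB child with a type-A mother.

Sami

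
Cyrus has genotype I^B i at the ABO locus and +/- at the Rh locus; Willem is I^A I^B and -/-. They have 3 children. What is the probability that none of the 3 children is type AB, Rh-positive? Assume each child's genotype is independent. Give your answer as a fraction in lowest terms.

343/512

ABO cross I^B i × I^A I^B → 1/4 A, 1/2 B, 1/4 AB.
Rh cross +/- × -/- → 1/2 Rh+, 1/2 Rh-; so P(type AB, Rh-positive) = 1/4 × 1/2 = 1/8 per child.
P(not type AB, Rh-positive) = 7/8 for one child; (7/8)^3 = 343/512.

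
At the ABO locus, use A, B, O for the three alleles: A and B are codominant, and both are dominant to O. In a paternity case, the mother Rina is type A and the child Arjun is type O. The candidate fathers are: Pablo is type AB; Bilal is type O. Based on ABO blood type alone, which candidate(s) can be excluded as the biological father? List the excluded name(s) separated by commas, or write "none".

A candidate is excluded only if no genotype consistent with his phenotype could produce a type O child with a type A mother.
Pablo (type AB): no genotype consistent with that phenotype can produce a type-O child with a type-A mother.

Pablo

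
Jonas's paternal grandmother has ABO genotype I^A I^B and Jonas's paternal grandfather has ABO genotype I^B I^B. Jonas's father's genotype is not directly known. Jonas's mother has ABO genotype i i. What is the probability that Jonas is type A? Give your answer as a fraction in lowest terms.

1/4

Jonas's father's ABO genotype from I^A I^B × I^B I^B: 1/2 I^A I^B, 1/2 I^B I^B.
Crossing each possibility with the mother i i and summing P(type A): 1/2·1/2 + 1/2·0 = 1/4.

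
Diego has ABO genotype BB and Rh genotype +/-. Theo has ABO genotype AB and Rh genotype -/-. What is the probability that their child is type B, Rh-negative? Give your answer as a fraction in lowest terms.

ABO cross BB × AB → offspring phenotypes: 1/2 B, 1/2 AB.
Rh cross +/- × -/- → 1/2 Rh+, 1/2 Rh-.
Independent loci: P(type B, Rh-negative) = 1/2 × 1/2 = 1/4.

1/4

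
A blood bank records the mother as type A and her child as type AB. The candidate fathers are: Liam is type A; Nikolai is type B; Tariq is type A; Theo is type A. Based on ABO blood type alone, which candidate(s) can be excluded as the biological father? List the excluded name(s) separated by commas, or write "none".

Liam, Tariq, Theo

A candidate is excluded only if no genotype consistent with his phenotype could produce a type AB child with a type A mother.
Liam (type A): no genotype consistent with that phenotype can produce a type-AB child with a type-A mother.
Tariq (type A): no genotype consistent with that phenotype can produce a type-AB child with a type-A mother.
Theo (type A): no genotype consistent with that phenotype can produce a type-AB child with a type-A mother.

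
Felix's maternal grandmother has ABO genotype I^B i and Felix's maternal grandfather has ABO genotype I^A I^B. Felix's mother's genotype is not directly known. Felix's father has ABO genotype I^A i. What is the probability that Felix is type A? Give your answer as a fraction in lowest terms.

Felix's mother's ABO genotype from I^B i × I^A I^B: 1/4 I^A I^B, 1/4 I^A i, 1/4 I^B I^B, 1/4 I^B i.
Crossing each possibility with the father I^A i and summing P(type A): 1/4·1/2 + 1/4·3/4 + 1/4·0 + 1/4·1/4 = 3/8.

3/8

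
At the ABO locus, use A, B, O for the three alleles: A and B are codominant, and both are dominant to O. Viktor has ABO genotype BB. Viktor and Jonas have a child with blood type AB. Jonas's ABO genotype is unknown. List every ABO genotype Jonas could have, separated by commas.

AA, AB, AO

For each candidate genotype of Jonas, check whether crossing it with BB can produce every observed child phenotype.
  AA → possible child types {AB} ✓
  AB → possible child types {B, AB} ✓
  AO → possible child types {B, AB} ✓
  BB → possible child types {B} ✗
  BO → possible child types {B} ✗
  OO → possible child types {B} ✗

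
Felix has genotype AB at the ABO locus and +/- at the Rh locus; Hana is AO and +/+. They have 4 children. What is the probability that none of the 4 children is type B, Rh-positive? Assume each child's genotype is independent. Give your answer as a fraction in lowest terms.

81/256

ABO cross AB × AO → 1/2 A, 1/4 B, 1/4 AB.
Rh cross +/- × +/+ → 1 Rh+; so P(type B, Rh-positive) = 1/4 × 1 = 1/4 per child.
P(not type B, Rh-positive) = 3/4 for one child; (3/4)^4 = 81/256.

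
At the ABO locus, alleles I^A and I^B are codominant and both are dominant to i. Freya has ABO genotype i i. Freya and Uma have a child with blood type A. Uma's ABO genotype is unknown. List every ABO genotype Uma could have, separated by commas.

For each candidate genotype of Uma, check whether crossing it with i i can produce every observed child phenotype.
  I^A I^A → possible child types {A} ✓
  I^A I^B → possible child types {A, B} ✓
  I^A i → possible child types {O, A} ✓
  I^B I^B → possible child types {B} ✗
  I^B i → possible child types {O, B} ✗
  i i → possible child types {O} ✗

I^A I^A, I^A I^B, I^A i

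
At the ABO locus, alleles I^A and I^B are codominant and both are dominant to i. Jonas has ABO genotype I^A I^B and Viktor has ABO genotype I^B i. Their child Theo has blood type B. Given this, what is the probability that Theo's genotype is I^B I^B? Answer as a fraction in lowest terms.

Cross I^A I^B × I^B i → 1/4 I^A I^B, 1/4 I^A i, 1/4 I^B I^B, 1/4 I^B i.
Type-B genotypes among offspring: I^B I^B (1/4), I^B i (1/4); total 1/2.
P(I^B I^B | type B) = (1/4) / (1/2) = 1/2.

1/2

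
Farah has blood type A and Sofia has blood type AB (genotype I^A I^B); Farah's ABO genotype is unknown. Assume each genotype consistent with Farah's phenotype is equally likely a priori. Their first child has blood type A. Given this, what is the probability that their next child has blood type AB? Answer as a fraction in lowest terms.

Possible genotypes: Farah ∈ {I^A I^A, I^A i}; Sofia ∈ {I^A I^B}.
Weight each parental genotype pair by prior × P(type-A child):
  I^A I^A × I^A I^B: posterior weight 1/2; P(next child type AB) = 1/2.
  I^A i × I^A I^B: posterior weight 1/2; P(next child type AB) = 1/4.
Weighted sum = 3/8.

3/8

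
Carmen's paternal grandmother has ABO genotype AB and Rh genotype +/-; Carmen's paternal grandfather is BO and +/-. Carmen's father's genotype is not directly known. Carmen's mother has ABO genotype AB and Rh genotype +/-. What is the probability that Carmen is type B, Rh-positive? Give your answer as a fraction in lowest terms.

9/32

Carmen's father's ABO genotype from AB × BO: 1/4 AB, 1/4 AO, 1/4 BB, 1/4 BO.
Crossing each possibility with the mother AB and summing P(type B): 1/4·1/4 + 1/4·1/4 + 1/4·1/2 + 1/4·1/2 = 3/8.
Similarly for Rh via the father's Rh distribution: P(Rh+) = 3/4.
Independent loci: 3/8 × 3/4 = 9/32.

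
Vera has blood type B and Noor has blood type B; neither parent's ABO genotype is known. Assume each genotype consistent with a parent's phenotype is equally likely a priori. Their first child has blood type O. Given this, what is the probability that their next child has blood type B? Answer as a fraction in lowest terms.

Possible genotypes: Vera ∈ {I^B I^B, I^B i}; Noor ∈ {I^B I^B, I^B i}.
Weight each parental genotype pair by prior × P(type-O child):
  I^B i × I^B i: posterior weight 1; P(next child type B) = 3/4.
Weighted sum = 3/4.

3/4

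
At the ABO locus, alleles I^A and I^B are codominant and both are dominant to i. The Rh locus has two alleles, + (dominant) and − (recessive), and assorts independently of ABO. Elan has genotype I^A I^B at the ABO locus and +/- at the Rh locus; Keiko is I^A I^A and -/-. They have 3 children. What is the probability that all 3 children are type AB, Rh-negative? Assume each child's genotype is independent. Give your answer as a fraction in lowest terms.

ABO cross I^A I^B × I^A I^A → 1/2 A, 1/2 AB.
Rh cross +/- × -/- → 1/2 Rh+, 1/2 Rh-; so P(type AB, Rh-negative) = 1/2 × 1/2 = 1/4 per child.
All 3 independent: (1/4)^3 = 1/64.

1/64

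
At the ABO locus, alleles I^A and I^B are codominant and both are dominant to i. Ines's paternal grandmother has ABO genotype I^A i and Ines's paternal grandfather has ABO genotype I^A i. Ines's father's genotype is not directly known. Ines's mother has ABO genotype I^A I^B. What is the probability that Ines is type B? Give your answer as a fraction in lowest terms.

1/4

Ines's father's ABO genotype from I^A i × I^A i: 1/4 I^A I^A, 1/2 I^A i, 1/4 i i.
Crossing each possibility with the mother I^A I^B and summing P(type B): 1/4·0 + 1/2·1/4 + 1/4·1/2 = 1/4.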